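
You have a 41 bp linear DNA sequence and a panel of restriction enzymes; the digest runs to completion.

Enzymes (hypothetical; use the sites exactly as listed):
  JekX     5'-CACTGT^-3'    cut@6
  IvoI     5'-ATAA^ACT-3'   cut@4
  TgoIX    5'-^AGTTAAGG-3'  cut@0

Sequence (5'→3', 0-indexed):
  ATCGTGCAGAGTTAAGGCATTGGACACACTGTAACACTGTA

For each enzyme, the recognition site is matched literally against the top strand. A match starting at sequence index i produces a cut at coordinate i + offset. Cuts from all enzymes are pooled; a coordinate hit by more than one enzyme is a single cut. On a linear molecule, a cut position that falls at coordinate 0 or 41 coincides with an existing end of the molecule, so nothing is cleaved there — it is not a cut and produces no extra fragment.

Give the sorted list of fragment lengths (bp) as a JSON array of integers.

Site scan:
  JekX (CACTGT, off=6): starts [26, 34] → cuts [32, 40]
  IvoI (ATAAACT, off=4): no sites
  TgoIX (AGTTAAGG, off=0): starts [9] → cuts [9]

All cut coordinates (distinct, sorted): [9, 32, 40]

Fragments:
  [0,9): 9 bp
  [9,32): 23 bp
  [32,40): 8 bp
  [40,41): 1 bp

[1,8,9,23]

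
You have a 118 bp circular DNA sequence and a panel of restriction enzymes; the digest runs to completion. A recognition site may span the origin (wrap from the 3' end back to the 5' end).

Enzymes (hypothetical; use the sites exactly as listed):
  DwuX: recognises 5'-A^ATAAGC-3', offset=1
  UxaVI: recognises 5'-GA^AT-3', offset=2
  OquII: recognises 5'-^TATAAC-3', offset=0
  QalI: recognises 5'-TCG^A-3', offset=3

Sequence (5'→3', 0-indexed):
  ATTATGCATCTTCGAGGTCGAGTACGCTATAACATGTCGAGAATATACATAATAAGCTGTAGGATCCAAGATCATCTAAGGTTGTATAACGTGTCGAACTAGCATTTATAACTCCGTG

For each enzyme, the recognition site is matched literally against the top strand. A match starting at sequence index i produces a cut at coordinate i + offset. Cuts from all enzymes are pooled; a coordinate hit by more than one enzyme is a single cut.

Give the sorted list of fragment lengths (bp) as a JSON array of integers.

Scan for sites:
  DwuX AATAAGC/1: at [50] ⇒ [51]
  UxaVI GAAT/2: at [40] ⇒ [42]
  OquII TATAAC/0: at [27, 84, 106] ⇒ [27, 84, 106]
  QalI TCGA/3: at [11, 17, 36, 93] ⇒ [14, 20, 39, 96]

All cut coordinates (distinct, sorted): [14, 20, 27, 39, 42, 51, 84, 96, 106]

Fragment lengths:
  14→20: 6 bp
  20→27: 7 bp
  27→39: 12 bp
  39→42: 3 bp
  42→51: 9 bp
  51→84: 33 bp
  84→96: 12 bp
  96→106: 10 bp
  106→14 (wrap): 118-106+14 = 26 bp

[3,6,7,9,10,12,12,26,33]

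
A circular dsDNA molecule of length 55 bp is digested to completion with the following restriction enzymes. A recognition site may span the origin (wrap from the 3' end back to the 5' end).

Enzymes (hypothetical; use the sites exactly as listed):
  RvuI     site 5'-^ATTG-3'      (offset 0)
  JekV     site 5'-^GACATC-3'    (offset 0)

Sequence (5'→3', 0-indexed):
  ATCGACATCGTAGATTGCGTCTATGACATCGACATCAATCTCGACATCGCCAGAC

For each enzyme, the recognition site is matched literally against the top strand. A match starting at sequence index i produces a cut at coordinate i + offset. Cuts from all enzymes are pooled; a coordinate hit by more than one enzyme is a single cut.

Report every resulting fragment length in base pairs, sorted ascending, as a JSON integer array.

[6,6,10,10,11,12]

Per-enzyme occurrences:
  RvuI ATTG/0: at [13] ⇒ [13]
  JekV GACATC/0: at [3, 24, 30, 42, 52] ⇒ [3, 24, 30, 42, 52]

Pooled cuts: [3, 13, 24, 30, 42, 52]

Fragment lengths:
  3→13: 10 bp
  13→24: 11 bp
  24→30: 6 bp
  30→42: 12 bp
  42→52: 10 bp
  52→3 (wrap): 55-52+3 = 6 bp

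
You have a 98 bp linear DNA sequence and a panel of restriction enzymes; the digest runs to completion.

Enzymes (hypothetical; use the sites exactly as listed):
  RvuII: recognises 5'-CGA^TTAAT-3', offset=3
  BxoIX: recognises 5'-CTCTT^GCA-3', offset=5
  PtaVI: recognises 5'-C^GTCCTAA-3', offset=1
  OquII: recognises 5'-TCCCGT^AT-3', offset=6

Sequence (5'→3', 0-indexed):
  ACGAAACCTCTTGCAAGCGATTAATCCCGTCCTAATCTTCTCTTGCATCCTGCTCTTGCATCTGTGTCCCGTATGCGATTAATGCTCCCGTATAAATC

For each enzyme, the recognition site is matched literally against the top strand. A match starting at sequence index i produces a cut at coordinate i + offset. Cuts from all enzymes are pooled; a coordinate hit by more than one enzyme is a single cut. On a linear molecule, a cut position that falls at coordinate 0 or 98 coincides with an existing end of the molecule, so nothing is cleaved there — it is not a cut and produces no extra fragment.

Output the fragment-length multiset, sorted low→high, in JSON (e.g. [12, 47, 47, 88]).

[6,7,8,8,12,13,13,15,16]

Per-enzyme occurrences:
  RvuII CGATTAAT/3: at [17, 75] ⇒ [20, 78]
  BxoIX CTCTTGCA/5: at [7, 39, 52] ⇒ [12, 44, 57]
  PtaVI CGTCCTAA/1: at [27] ⇒ [28]
  OquII TCCCGTAT/6: at [66, 85] ⇒ [72, 91]

Pooled cuts: [12, 20, 28, 44, 57, 72, 78, 91]

Fragment lengths:
  [0,12): 12 bp
  [12,20): 8 bp
  [20,28): 8 bp
  [28,44): 16 bp
  [44,57): 13 bp
  [57,72): 15 bp
  [72,78): 6 bp
  [78,91): 13 bp
  [91,98): 7 bp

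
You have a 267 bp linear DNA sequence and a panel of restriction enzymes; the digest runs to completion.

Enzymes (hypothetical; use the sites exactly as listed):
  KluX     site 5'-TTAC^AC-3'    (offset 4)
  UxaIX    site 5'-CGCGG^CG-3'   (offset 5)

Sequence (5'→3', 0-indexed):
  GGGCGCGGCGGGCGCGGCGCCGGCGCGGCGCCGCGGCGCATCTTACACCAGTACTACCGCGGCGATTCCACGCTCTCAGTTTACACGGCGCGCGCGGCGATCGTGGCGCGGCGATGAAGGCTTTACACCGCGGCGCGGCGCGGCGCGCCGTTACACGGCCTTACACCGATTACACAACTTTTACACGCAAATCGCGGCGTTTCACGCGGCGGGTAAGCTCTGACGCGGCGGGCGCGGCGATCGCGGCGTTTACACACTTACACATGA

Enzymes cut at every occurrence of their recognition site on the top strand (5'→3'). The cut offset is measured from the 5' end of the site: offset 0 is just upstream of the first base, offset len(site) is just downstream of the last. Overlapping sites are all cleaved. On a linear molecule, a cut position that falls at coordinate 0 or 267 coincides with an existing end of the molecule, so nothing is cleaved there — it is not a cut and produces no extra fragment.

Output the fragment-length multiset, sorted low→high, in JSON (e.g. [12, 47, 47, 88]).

Site scan:
  KluX (TTACAC, off=4): starts [42, 80, 122, 150, 160, 169, 180, 249, 257] → cuts [46, 84, 126, 154, 164, 173, 184, 253, 261]
  UxaIX (CGCGGCG, off=5): starts [3, 12, 23, 31, 57, 92, 106, 128, 133, 138, 192, 204, 223, 232, 241] → cuts [8, 17, 28, 36, 62, 97, 111, 133, 138, 143, 197, 209, 228, 237, 246]

All cut coordinates (distinct, sorted): [8, 17, 28, 36, 46, 62, 84, 97, 111, 126, 133, 138, 143, 154, 164, 173, 184, 197, 209, 228, 237, 246, 253, 261]

Fragments:
  [0,8): 8 bp
  [8,17): 9 bp
  [17,28): 11 bp
  [28,36): 8 bp
  [36,46): 10 bp
  [46,62): 16 bp
  [62,84): 22 bp
  [84,97): 13 bp
  [97,111): 14 bp
  [111,126): 15 bp
  [126,133): 7 bp
  [133,138): 5 bp
  [138,143): 5 bp
  [143,154): 11 bp
  [154,164): 10 bp
  [164,173): 9 bp
  [173,184): 11 bp
  [184,197): 13 bp
  [197,209): 12 bp
  [209,228): 19 bp
  [228,237): 9 bp
  [237,246): 9 bp
  [246,253): 7 bp
  [253,261): 8 bp
  [261,267): 6 bp

[5,5,6,7,7,8,8,8,9,9,9,9,10,10,11,11,11,12,13,13,14,15,16,19,22]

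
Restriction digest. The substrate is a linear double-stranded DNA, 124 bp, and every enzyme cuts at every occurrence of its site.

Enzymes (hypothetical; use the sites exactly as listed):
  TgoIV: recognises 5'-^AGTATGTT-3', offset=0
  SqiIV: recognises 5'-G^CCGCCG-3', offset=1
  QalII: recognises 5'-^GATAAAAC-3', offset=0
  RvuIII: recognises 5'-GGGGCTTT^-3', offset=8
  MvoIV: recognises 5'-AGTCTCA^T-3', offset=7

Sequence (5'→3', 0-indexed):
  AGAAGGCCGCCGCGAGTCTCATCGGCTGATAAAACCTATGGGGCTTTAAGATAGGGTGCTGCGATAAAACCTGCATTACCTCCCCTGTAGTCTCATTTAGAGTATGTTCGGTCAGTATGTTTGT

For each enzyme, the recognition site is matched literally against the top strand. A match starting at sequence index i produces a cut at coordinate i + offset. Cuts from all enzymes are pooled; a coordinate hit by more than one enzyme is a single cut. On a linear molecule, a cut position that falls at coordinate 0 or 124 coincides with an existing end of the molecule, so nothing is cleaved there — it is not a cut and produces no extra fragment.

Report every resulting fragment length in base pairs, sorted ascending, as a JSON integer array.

[5,6,6,11,13,15,15,20,33]

Scan for sites:
  TgoIV AGTATGTT/0: at [100, 113] ⇒ [100, 113]
  SqiIV GCCGCCG/1: at [5] ⇒ [6]
  QalII GATAAAAC/0: at [27, 62] ⇒ [27, 62]
  RvuIII GGGGCTTT/8: at [39] ⇒ [47]
  MvoIV AGTCTCAT/7: at [14, 88] ⇒ [21, 95]

All cut coordinates (distinct, sorted): [6, 21, 27, 47, 62, 95, 100, 113]

Fragments:
  [0,6): 6 bp
  [6,21): 15 bp
  [21,27): 6 bp
  [27,47): 20 bp
  [47,62): 15 bp
  [62,95): 33 bp
  [95,100): 5 bp
  [100,113): 13 bp
  [113,124): 11 bp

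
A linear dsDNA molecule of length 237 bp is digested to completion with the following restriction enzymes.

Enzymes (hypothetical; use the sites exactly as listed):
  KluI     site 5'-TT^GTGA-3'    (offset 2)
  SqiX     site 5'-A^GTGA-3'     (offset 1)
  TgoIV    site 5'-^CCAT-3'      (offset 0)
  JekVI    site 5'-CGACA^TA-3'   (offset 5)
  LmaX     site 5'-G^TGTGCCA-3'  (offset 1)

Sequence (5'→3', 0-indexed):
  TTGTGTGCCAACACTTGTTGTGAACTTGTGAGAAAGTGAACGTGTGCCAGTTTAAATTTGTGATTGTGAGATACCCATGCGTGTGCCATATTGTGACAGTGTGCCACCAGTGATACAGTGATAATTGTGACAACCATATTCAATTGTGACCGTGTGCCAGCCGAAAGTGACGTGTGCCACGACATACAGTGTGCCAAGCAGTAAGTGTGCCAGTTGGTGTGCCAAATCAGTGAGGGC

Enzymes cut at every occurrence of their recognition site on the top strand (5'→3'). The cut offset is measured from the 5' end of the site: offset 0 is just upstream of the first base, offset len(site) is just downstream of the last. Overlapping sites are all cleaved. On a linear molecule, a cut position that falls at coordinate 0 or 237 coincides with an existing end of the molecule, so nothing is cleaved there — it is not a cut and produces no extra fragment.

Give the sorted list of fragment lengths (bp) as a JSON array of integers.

Per-enzyme occurrences:
  KluI (TTGTGA, off=2): starts [17, 25, 57, 63, 90, 124, 143] → cuts [19, 27, 59, 65, 92, 126, 145]
  SqiX (AGTGA, off=1): starts [34, 108, 116, 165, 228] → cuts [35, 109, 117, 166, 229]
  TgoIV (CCAT, off=0): starts [74, 85, 133] → cuts [74, 85, 133]
  JekVI (CGACATA, off=5): starts [179] → cuts [184]
  LmaX (GTGTGCCA, off=1): starts [2, 41, 80, 98, 151, 171, 188, 204, 216] → cuts [3, 42, 81, 99, 152, 172, 189, 205, 217]

Pooled cuts: [3, 19, 27, 35, 42, 59, 65, 74, 81, 85, 92, 99, 109, 117, 126, 133, 145, 152, 166, 172, 184, 189, 205, 217, 229]

Fragments:
  [0,3): 3 bp
  [3,19): 16 bp
  [19,27): 8 bp
  [27,35): 8 bp
  [35,42): 7 bp
  [42,59): 17 bp
  [59,65): 6 bp
  [65,74): 9 bp
  [74,81): 7 bp
  [81,85): 4 bp
  [85,92): 7 bp
  [92,99): 7 bp
  [99,109): 10 bp
  [109,117): 8 bp
  [117,126): 9 bp
  [126,133): 7 bp
  [133,145): 12 bp
  [145,152): 7 bp
  [152,166): 14 bp
  [166,172): 6 bp
  [172,184): 12 bp
  [184,189): 5 bp
  [189,205): 16 bp
  [205,217): 12 bp
  [217,229): 12 bp
  [229,237): 8 bp

[3,4,5,6,6,7,7,7,7,7,7,8,8,8,8,9,9,10,12,12,12,12,14,16,16,17]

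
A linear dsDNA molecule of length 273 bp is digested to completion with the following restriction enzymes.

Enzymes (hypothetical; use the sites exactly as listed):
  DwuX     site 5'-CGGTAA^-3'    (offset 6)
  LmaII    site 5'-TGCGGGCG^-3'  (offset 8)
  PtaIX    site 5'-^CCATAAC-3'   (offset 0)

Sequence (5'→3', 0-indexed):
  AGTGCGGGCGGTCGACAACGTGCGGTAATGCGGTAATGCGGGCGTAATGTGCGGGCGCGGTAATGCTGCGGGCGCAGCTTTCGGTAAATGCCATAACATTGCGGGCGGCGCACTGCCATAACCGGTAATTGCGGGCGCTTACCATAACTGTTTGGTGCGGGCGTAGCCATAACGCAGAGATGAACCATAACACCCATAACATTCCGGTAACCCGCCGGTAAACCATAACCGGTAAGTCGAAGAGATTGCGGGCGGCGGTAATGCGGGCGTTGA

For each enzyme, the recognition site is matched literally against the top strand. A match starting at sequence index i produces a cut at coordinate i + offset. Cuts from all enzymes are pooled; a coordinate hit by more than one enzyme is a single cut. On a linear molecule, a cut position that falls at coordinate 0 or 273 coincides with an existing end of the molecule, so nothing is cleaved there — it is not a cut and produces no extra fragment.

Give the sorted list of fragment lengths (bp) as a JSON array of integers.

[1,3,3,4,4,6,7,8,8,8,8,9,9,10,11,11,13,13,13,13,17,17,18,18,19,22]

Scan for sites:
  DwuX CGGTAA/6: at [22, 30, 57, 81, 122, 204, 215, 229, 255] ⇒ [28, 36, 63, 87, 128, 210, 221, 235, 261]
  LmaII TGCGGGCG/8: at [2, 36, 49, 66, 99, 129, 155, 246, 261] ⇒ [10, 44, 57, 74, 107, 137, 163, 254, 269]
  PtaIX CCATAAC/0: at [90, 115, 141, 166, 184, 193, 222] ⇒ [90, 115, 141, 166, 184, 193, 222]

Pooled cuts: [10, 28, 36, 44, 57, 63, 74, 87, 90, 107, 115, 128, 137, 141, 163, 166, 184, 193, 210, 221, 222, 235, 254, 261, 269]

Fragments:
  [0,10): 10 bp
  [10,28): 18 bp
  [28,36): 8 bp
  [36,44): 8 bp
  [44,57): 13 bp
  [57,63): 6 bp
  [63,74): 11 bp
  [74,87): 13 bp
  [87,90): 3 bp
  [90,107): 17 bp
  [107,115): 8 bp
  [115,128): 13 bp
  [128,137): 9 bp
  [137,141): 4 bp
  [141,163): 22 bp
  [163,166): 3 bp
  [166,184): 18 bp
  [184,193): 9 bp
  [193,210): 17 bp
  [210,221): 11 bp
  [221,222): 1 bp
  [222,235): 13 bp
  [235,254): 19 bp
  [254,261): 7 bp
  [261,269): 8 bp
  [269,273): 4 bp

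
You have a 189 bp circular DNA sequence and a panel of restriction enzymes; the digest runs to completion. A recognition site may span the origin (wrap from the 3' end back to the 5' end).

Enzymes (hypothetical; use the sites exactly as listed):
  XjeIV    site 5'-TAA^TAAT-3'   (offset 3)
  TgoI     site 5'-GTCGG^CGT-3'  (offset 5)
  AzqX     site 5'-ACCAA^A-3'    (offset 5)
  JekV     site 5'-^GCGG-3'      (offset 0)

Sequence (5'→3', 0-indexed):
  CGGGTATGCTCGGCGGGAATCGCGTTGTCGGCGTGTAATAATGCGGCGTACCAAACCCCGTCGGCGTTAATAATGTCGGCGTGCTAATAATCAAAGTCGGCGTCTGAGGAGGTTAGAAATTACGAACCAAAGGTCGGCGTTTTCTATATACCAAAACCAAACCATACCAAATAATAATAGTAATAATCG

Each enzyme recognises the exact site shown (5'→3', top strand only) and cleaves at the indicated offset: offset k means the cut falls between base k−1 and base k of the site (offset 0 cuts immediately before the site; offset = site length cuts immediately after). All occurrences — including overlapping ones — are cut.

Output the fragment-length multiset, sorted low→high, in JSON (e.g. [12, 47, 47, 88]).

[4,4,5,6,6,7,7,8,9,9,10,10,12,13,13,17,19,30]

Site scan:
  XjeIV (TAATAAT, off=3): starts [35, 67, 84, 171, 180] → cuts [38, 70, 87, 174, 183]
  TgoI (GTCGGCGT, off=5): starts [26, 59, 74, 95, 132] → cuts [31, 64, 79, 100, 137]
  AzqX (ACCAAA, off=5): starts [49, 125, 149, 155, 165] → cuts [54, 130, 154, 160, 170]
  JekV (GCGG, off=0): starts [12, 42, 188] → cuts [12, 42, 188]

Pooled cuts: [12, 31, 38, 42, 54, 64, 70, 79, 87, 100, 130, 137, 154, 160, 170, 174, 183, 188]

Fragments:
  12→31: 19 bp
  31→38: 7 bp
  38→42: 4 bp
  42→54: 12 bp
  54→64: 10 bp
  64→70: 6 bp
  70→79: 9 bp
  79→87: 8 bp
  87→100: 13 bp
  100→130: 30 bp
  130→137: 7 bp
  137→154: 17 bp
  154→160: 6 bp
  160→170: 10 bp
  170→174: 4 bp
  174→183: 9 bp
  183→188: 5 bp
  188→12 (wrap): 189-188+12 = 13 bp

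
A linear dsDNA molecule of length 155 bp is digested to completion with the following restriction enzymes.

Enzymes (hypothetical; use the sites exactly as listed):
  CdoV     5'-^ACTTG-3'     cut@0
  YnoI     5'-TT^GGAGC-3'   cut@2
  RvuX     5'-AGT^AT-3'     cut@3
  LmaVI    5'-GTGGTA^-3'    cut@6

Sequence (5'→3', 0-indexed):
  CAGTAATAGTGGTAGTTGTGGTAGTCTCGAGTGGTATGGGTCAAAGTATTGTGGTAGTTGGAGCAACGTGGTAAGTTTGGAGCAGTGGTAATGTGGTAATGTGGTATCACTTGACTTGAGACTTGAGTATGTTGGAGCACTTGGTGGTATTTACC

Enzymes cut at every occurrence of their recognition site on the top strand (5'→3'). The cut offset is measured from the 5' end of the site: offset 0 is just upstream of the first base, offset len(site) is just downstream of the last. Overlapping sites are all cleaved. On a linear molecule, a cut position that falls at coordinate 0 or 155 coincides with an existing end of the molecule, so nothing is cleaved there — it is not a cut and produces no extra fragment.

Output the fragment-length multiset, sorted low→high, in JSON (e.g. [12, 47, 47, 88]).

Per-enzyme occurrences:
  CdoV (ACTTG, off=0): starts [108, 113, 120, 138] → cuts [108, 113, 120, 138]
  YnoI (TTGGAGC, off=2): starts [57, 76, 131] → cuts [59, 78, 133]
  RvuX (AGTAT, off=3): starts [44, 125] → cuts [47, 128]
  LmaVI (GTGGTA, off=6): starts [8, 17, 30, 50, 67, 84, 92, 100, 143] → cuts [14, 23, 36, 56, 73, 90, 98, 106, 149]

Pooled cuts: [14, 23, 36, 47, 56, 59, 73, 78, 90, 98, 106, 108, 113, 120, 128, 133, 138, 149]

Fragment lengths:
  [0,14): 14 bp
  [14,23): 9 bp
  [23,36): 13 bp
  [36,47): 11 bp
  [47,56): 9 bp
  [56,59): 3 bp
  [59,73): 14 bp
  [73,78): 5 bp
  [78,90): 12 bp
  [90,98): 8 bp
  [98,106): 8 bp
  [106,108): 2 bp
  [108,113): 5 bp
  [113,120): 7 bp
  [120,128): 8 bp
  [128,133): 5 bp
  [133,138): 5 bp
  [138,149): 11 bp
  [149,155): 6 bp

[2,3,5,5,5,5,6,7,8,8,8,9,9,11,11,12,13,14,14]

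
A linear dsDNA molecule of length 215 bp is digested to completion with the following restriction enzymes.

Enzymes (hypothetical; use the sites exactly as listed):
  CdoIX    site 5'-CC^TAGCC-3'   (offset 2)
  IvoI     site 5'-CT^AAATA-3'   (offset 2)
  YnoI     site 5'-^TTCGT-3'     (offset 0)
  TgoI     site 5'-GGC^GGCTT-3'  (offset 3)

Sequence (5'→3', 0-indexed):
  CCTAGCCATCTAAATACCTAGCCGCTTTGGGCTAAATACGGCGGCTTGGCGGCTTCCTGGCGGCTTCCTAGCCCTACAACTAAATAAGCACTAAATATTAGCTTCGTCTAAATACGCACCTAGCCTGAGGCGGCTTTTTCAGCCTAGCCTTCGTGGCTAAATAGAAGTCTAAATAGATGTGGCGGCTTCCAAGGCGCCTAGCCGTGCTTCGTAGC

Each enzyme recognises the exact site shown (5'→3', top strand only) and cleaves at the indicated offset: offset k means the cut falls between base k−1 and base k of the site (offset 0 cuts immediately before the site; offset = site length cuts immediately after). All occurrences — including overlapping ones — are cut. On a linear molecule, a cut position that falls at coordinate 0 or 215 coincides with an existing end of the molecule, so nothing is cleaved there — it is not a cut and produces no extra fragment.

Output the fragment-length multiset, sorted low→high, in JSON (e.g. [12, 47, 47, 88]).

Scan for sites:
  CdoIX (CCTAGCC, off=2): starts [0, 16, 66, 118, 142, 196] → cuts [2, 18, 68, 120, 144, 198]
  IvoI (CTAAATA, off=2): starts [9, 31, 79, 90, 107, 156, 168] → cuts [11, 33, 81, 92, 109, 158, 170]
  YnoI (TTCGT, off=0): starts [102, 149, 207] → cuts [102, 149, 207]
  TgoI (GGCGGCTT, off=3): starts [39, 47, 58, 128, 180] → cuts [42, 50, 61, 131, 183]

Pooled cuts: [2, 11, 18, 33, 42, 50, 61, 68, 81, 92, 102, 109, 120, 131, 144, 149, 158, 170, 183, 198, 207]

Fragment lengths:
  [0,2): 2 bp
  [2,11): 9 bp
  [11,18): 7 bp
  [18,33): 15 bp
  [33,42): 9 bp
  [42,50): 8 bp
  [50,61): 11 bp
  [61,68): 7 bp
  [68,81): 13 bp
  [81,92): 11 bp
  [92,102): 10 bp
  [102,109): 7 bp
  [109,120): 11 bp
  [120,131): 11 bp
  [131,144): 13 bp
  [144,149): 5 bp
  [149,158): 9 bp
  [158,170): 12 bp
  [170,183): 13 bp
  [183,198): 15 bp
  [198,207): 9 bp
  [207,215): 8 bp

[2,5,7,7,7,8,8,9,9,9,9,10,11,11,11,11,12,13,13,13,15,15]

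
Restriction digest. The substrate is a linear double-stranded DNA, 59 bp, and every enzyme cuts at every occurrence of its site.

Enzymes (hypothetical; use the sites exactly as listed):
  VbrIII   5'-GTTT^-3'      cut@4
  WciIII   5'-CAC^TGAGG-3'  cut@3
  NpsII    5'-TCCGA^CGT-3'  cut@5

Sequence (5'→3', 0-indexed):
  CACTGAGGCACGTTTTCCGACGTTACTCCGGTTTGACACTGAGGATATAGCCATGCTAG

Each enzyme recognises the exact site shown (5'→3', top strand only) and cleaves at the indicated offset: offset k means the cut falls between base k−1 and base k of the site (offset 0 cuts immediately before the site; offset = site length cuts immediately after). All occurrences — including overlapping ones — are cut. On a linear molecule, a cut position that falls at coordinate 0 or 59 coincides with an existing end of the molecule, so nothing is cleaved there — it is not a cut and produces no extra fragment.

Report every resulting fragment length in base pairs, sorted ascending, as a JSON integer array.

Per-enzyme occurrences:
  VbrIII (GTTT, off=4): starts [11, 30] → cuts [15, 34]
  WciIII (CACTGAGG, off=3): starts [0, 36] → cuts [3, 39]
  NpsII (TCCGACGT, off=5): starts [15] → cuts [20]

Pooled cuts: [3, 15, 20, 34, 39]

Fragments:
  [0,3): 3 bp
  [3,15): 12 bp
  [15,20): 5 bp
  [20,34): 14 bp
  [34,39): 5 bp
  [39,59): 20 bp

[3,5,5,12,14,20]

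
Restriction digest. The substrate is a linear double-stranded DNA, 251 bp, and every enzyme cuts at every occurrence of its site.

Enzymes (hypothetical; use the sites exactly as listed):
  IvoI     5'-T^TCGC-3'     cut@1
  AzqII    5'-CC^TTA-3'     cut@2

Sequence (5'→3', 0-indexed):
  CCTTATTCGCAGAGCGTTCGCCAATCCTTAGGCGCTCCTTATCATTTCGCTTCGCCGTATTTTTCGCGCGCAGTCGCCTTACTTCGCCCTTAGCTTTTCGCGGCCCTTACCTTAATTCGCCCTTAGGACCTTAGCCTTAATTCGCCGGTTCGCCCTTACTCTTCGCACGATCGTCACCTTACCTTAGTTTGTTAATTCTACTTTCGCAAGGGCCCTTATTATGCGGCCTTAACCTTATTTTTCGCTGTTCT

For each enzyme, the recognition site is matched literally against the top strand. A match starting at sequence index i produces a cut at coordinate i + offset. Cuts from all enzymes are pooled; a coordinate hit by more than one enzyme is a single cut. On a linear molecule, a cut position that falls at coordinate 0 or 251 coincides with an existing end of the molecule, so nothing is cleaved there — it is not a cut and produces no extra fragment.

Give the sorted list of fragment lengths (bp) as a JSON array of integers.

[2,4,5,5,5,5,5,5,6,6,6,6,6,7,7,8,8,8,8,9,10,10,11,11,12,12,13,15,16,20]

Per-enzyme occurrences:
  IvoI (TTCGC, off=1): starts [5, 16, 45, 50, 62, 82, 96, 115, 140, 148, 161, 202, 240] → cuts [6, 17, 46, 51, 63, 83, 97, 116, 141, 149, 162, 203, 241]
  AzqII (CCTTA, off=2): starts [0, 25, 36, 76, 87, 104, 109, 120, 128, 134, 153, 176, 181, 213, 226, 232] → cuts [2, 27, 38, 78, 89, 106, 111, 122, 130, 136, 155, 178, 183, 215, 228, 234]

All cut coordinates (distinct, sorted): [2, 6, 17, 27, 38, 46, 51, 63, 78, 83, 89, 97, 106, 111, 116, 122, 130, 136, 141, 149, 155, 162, 178, 183, 203, 215, 228, 234, 241]

Fragments:
  [0,2): 2 bp
  [2,6): 4 bp
  [6,17): 11 bp
  [17,27): 10 bp
  [27,38): 11 bp
  [38,46): 8 bp
  [46,51): 5 bp
  [51,63): 12 bp
  [63,78): 15 bp
  [78,83): 5 bp
  [83,89): 6 bp
  [89,97): 8 bp
  [97,106): 9 bp
  [106,111): 5 bp
  [111,116): 5 bp
  [116,122): 6 bp
  [122,130): 8 bp
  [130,136): 6 bp
  [136,141): 5 bp
  [141,149): 8 bp
  [149,155): 6 bp
  [155,162): 7 bp
  [162,178): 16 bp
  [178,183): 5 bp
  [183,203): 20 bp
  [203,215): 12 bp
  [215,228): 13 bp
  [228,234): 6 bp
  [234,241): 7 bp
  [241,251): 10 bp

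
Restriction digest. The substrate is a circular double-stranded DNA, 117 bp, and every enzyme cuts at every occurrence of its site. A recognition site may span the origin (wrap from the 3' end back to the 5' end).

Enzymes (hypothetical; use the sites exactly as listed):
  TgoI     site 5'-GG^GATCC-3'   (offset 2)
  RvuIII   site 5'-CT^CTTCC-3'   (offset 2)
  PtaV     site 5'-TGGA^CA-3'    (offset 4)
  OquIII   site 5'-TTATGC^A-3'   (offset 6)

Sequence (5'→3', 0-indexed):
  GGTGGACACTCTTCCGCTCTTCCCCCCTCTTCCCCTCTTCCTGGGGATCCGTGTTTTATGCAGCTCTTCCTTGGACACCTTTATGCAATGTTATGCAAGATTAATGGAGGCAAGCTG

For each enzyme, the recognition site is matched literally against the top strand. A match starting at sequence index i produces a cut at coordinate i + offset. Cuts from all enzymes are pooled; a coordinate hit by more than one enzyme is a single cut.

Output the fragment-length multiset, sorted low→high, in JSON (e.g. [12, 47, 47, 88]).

Per-enzyme occurrences:
  TgoI (GGGATCC, off=2): starts [43] → cuts [45]
  RvuIII (CTCTTCC, off=2): starts [8, 16, 26, 34, 63] → cuts [10, 18, 28, 36, 65]
  PtaV (TGGACA, off=4): starts [2, 71] → cuts [6, 75]
  OquIII (TTATGCA, off=6): starts [55, 80, 90] → cuts [61, 86, 96]

All cut coordinates (distinct, sorted): [6, 10, 18, 28, 36, 45, 61, 65, 75, 86, 96]

Fragments:
  6→10: 4 bp
  10→18: 8 bp
  18→28: 10 bp
  28→36: 8 bp
  36→45: 9 bp
  45→61: 16 bp
  61→65: 4 bp
  65→75: 10 bp
  75→86: 11 bp
  86→96: 10 bp
  96→6 (wrap): 117-96+6 = 27 bp

[4,4,8,8,9,10,10,10,11,16,27]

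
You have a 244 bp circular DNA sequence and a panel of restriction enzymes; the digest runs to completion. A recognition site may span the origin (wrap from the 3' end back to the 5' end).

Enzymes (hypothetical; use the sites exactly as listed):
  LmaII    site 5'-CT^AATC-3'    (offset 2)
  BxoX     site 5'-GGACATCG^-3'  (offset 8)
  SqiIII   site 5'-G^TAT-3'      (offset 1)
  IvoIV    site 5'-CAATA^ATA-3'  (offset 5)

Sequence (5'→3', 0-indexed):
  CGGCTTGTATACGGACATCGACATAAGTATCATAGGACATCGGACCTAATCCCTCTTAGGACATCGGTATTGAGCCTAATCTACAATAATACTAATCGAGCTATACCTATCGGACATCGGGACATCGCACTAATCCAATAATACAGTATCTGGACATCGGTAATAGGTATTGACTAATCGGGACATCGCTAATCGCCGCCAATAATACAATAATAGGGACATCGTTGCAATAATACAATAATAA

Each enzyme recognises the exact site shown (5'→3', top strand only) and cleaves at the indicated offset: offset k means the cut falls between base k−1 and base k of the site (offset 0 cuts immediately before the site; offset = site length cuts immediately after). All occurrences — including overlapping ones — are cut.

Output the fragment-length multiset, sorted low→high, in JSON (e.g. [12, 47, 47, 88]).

[1,2,4,5,5,6,7,8,8,8,8,8,8,9,10,11,11,12,13,13,13,14,15,19,26]

Site scan:
  LmaII (CTAATC, off=2): starts [45, 75, 91, 129, 173, 188] → cuts [47, 77, 93, 131, 175, 190]
  BxoX (GGACATCG, off=8): starts [12, 34, 58, 111, 119, 151, 180, 216] → cuts [20, 42, 66, 119, 127, 159, 188, 224]
  SqiIII (GTAT, off=1): starts [6, 26, 66, 145, 166] → cuts [7, 27, 67, 146, 167]
  IvoIV (CAATAATA, off=5): starts [83, 135, 199, 207, 227, 235] → cuts [88, 140, 204, 212, 232, 240]

Pooled cuts: [7, 20, 27, 42, 47, 66, 67, 77, 88, 93, 119, 127, 131, 140, 146, 159, 167, 175, 188, 190, 204, 212, 224, 232, 240]

Fragment lengths:
  7→20: 13 bp
  20→27: 7 bp
  27→42: 15 bp
  42→47: 5 bp
  47→66: 19 bp
  66→67: 1 bp
  67→77: 10 bp
  77→88: 11 bp
  88→93: 5 bp
  93→119: 26 bp
  119→127: 8 bp
  127→131: 4 bp
  131→140: 9 bp
  140→146: 6 bp
  146→159: 13 bp
  159→167: 8 bp
  167→175: 8 bp
  175→188: 13 bp
  188→190: 2 bp
  190→204: 14 bp
  204→212: 8 bp
  212→224: 12 bp
  224→232: 8 bp
  232→240: 8 bp
  240→7 (wrap): 244-240+7 = 11 bp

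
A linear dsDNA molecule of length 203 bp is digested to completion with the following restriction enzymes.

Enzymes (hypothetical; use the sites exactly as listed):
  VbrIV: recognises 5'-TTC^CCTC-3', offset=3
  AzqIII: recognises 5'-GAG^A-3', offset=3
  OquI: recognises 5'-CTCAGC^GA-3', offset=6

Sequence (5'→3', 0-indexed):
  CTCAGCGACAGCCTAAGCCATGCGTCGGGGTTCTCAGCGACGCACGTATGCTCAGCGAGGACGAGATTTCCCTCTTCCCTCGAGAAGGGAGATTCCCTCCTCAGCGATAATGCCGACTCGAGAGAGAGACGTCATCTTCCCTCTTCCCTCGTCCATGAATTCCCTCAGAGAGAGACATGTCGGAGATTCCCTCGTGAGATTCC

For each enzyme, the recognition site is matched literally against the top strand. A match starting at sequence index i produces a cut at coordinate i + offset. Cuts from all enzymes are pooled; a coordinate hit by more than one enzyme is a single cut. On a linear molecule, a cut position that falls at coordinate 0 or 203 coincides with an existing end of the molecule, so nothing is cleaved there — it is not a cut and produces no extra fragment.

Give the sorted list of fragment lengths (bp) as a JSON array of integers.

[2,2,2,2,2,4,4,5,5,6,7,7,7,7,8,9,9,10,11,11,16,17,18,32]

Site scan:
  VbrIV (TTCCCTC, off=3): starts [67, 74, 92, 136, 143, 159, 186] → cuts [70, 77, 95, 139, 146, 162, 189]
  AzqIII (GAGA, off=3): starts [62, 81, 88, 119, 121, 123, 125, 167, 169, 171, 182, 195] → cuts [65, 84, 91, 122, 124, 126, 128, 170, 172, 174, 185, 198]
  OquI (CTCAGCGA, off=6): starts [0, 32, 50, 99] → cuts [6, 38, 56, 105]

Pooled cuts: [6, 38, 56, 65, 70, 77, 84, 91, 95, 105, 122, 124, 126, 128, 139, 146, 162, 170, 172, 174, 185, 189, 198]

Fragment lengths:
  [0,6): 6 bp
  [6,38): 32 bp
  [38,56): 18 bp
  [56,65): 9 bp
  [65,70): 5 bp
  [70,77): 7 bp
  [77,84): 7 bp
  [84,91): 7 bp
  [91,95): 4 bp
  [95,105): 10 bp
  [105,122): 17 bp
  [122,124): 2 bp
  [124,126): 2 bp
  [126,128): 2 bp
  [128,139): 11 bp
  [139,146): 7 bp
  [146,162): 16 bp
  [162,170): 8 bp
  [170,172): 2 bp
  [172,174): 2 bp
  [174,185): 11 bp
  [185,189): 4 bp
  [189,198): 9 bp
  [198,203): 5 bp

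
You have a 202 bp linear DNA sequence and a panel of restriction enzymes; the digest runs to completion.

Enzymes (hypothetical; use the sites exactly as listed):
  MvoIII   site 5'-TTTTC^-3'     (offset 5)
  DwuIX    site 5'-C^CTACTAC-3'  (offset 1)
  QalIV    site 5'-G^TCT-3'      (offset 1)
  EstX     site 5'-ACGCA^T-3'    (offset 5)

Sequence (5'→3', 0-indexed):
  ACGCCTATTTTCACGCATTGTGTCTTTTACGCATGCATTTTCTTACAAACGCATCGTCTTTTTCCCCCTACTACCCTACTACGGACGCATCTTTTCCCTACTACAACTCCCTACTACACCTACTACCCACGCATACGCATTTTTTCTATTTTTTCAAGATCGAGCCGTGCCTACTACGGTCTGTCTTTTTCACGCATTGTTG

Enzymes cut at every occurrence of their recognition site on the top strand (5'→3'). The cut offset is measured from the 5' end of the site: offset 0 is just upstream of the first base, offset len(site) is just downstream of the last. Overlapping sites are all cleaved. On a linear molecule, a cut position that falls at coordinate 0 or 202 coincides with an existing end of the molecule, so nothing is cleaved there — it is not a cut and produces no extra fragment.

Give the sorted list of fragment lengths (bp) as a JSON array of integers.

Per-enzyme occurrences:
  MvoIII (TTTTC, off=5): starts [7, 37, 59, 91, 141, 150, 186] → cuts [12, 42, 64, 96, 146, 155, 191]
  DwuIX (CCTACTAC, off=1): starts [66, 74, 96, 109, 118, 169] → cuts [67, 75, 97, 110, 119, 170]
  QalIV (GTCT, off=1): starts [21, 55, 178, 182] → cuts [22, 56, 179, 183]
  EstX (ACGCAT, off=5): starts [12, 28, 48, 84, 128, 134, 191] → cuts [17, 33, 53, 89, 133, 139, 196]

All cut coordinates (distinct, sorted): [12, 17, 22, 33, 42, 53, 56, 64, 67, 75, 89, 96, 97, 110, 119, 133, 139, 146, 155, 170, 179, 183, 191, 196]

Fragment lengths:
  [0,12): 12 bp
  [12,17): 5 bp
  [17,22): 5 bp
  [22,33): 11 bp
  [33,42): 9 bp
  [42,53): 11 bp
  [53,56): 3 bp
  [56,64): 8 bp
  [64,67): 3 bp
  [67,75): 8 bp
  [75,89): 14 bp
  [89,96): 7 bp
  [96,97): 1 bp
  [97,110): 13 bp
  [110,119): 9 bp
  [119,133): 14 bp
  [133,139): 6 bp
  [139,146): 7 bp
  [146,155): 9 bp
  [155,170): 15 bp
  [170,179): 9 bp
  [179,183): 4 bp
  [183,191): 8 bp
  [191,196): 5 bp
  [196,202): 6 bp

[1,3,3,4,5,5,5,6,6,7,7,8,8,8,9,9,9,9,11,11,12,13,14,14,15]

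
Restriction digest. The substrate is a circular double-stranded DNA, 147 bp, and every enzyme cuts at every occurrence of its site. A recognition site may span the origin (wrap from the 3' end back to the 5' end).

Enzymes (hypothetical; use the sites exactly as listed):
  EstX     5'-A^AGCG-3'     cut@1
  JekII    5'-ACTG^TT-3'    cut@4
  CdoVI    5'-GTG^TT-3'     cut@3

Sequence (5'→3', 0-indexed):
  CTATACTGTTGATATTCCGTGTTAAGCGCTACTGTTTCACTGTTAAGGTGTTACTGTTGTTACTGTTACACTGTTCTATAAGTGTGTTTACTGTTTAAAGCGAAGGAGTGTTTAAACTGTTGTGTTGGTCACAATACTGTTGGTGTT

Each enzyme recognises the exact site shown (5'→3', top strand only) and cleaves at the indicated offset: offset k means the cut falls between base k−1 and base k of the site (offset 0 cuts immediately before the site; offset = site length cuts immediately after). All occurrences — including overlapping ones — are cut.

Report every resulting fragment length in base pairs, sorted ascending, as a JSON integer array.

[3,5,5,6,6,7,8,8,8,9,9,10,10,12,13,13,15]

Per-enzyme occurrences:
  EstX AAGCG/1: at [23, 97] ⇒ [24, 98]
  JekII ACTGTT/4: at [4, 30, 38, 52, 61, 69, 89, 115, 135] ⇒ [8, 34, 42, 56, 65, 73, 93, 119, 139]
  CdoVI GTGTT/3: at [18, 47, 83, 107, 121, 142] ⇒ [21, 50, 86, 110, 124, 145]

Pooled cuts: [8, 21, 24, 34, 42, 50, 56, 65, 73, 86, 93, 98, 110, 119, 124, 139, 145]

Fragments:
  8→21: 13 bp
  21→24: 3 bp
  24→34: 10 bp
  34→42: 8 bp
  42→50: 8 bp
  50→56: 6 bp
  56→65: 9 bp
  65→73: 8 bp
  73→86: 13 bp
  86→93: 7 bp
  93→98: 5 bp
  98→110: 12 bp
  110→119: 9 bp
  119→124: 5 bp
  124→139: 15 bp
  139→145: 6 bp
  145→8 (wrap): 147-145+8 = 10 bp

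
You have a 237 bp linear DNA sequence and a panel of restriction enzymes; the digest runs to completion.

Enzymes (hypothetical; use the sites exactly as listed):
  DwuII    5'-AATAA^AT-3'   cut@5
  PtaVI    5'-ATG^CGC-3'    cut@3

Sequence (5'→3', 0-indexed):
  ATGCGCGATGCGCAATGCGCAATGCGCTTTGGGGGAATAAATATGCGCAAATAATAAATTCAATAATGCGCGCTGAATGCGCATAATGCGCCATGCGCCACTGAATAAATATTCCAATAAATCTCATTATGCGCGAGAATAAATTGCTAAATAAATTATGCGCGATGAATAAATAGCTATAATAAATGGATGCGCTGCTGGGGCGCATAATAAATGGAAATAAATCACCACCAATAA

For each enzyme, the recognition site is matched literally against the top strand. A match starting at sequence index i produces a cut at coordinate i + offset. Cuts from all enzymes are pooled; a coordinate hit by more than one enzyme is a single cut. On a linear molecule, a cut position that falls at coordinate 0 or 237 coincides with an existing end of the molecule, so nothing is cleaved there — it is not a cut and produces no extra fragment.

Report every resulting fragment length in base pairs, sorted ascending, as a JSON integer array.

[3,5,6,7,7,7,7,7,9,10,11,11,11,11,12,12,12,12,13,13,14,16,21]

Site scan:
  DwuII AATAAAT/5: at [35, 52, 103, 115, 137, 149, 167, 180, 208, 218] ⇒ [40, 57, 108, 120, 142, 154, 172, 185, 213, 223]
  PtaVI ATGCGC/3: at [0, 7, 14, 21, 42, 65, 76, 85, 92, 128, 157, 189] ⇒ [3, 10, 17, 24, 45, 68, 79, 88, 95, 131, 160, 192]

All cut coordinates (distinct, sorted): [3, 10, 17, 24, 40, 45, 57, 68, 79, 88, 95, 108, 120, 131, 142, 154, 160, 172, 185, 192, 213, 223]

Fragments:
  [0,3): 3 bp
  [3,10): 7 bp
  [10,17): 7 bp
  [17,24): 7 bp
  [24,40): 16 bp
  [40,45): 5 bp
  [45,57): 12 bp
  [57,68): 11 bp
  [68,79): 11 bp
  [79,88): 9 bp
  [88,95): 7 bp
  [95,108): 13 bp
  [108,120): 12 bp
  [120,131): 11 bp
  [131,142): 11 bp
  [142,154): 12 bp
  [154,160): 6 bp
  [160,172): 12 bp
  [172,185): 13 bp
  [185,192): 7 bp
  [192,213): 21 bp
  [213,223): 10 bp
  [223,237): 14 bp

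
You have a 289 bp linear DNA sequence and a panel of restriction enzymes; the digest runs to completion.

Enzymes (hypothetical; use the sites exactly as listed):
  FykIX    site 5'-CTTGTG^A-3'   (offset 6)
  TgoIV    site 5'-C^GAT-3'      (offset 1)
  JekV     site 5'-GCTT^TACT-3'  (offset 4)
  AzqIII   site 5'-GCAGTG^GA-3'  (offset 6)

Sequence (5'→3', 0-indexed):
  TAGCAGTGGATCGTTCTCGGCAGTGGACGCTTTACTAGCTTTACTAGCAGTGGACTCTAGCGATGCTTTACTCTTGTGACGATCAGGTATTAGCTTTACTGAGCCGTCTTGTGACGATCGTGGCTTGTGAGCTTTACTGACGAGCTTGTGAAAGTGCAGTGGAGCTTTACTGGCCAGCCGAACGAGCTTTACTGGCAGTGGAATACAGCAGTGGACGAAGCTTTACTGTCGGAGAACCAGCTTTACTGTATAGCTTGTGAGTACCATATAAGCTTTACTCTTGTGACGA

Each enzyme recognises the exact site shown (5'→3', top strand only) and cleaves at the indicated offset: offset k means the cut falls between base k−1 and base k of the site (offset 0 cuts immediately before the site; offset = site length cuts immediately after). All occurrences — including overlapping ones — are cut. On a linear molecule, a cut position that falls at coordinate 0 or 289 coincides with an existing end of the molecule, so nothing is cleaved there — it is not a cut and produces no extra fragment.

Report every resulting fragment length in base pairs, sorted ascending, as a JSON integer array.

Site scan:
  FykIX (CTTGTGA, off=6): starts [72, 107, 123, 144, 253, 279] → cuts [78, 113, 129, 150, 259, 285]
  TgoIV (CGAT, off=1): starts [60, 79, 114] → cuts [61, 80, 115]
  JekV (GCTTTACT, off=4): starts [28, 37, 64, 92, 130, 163, 185, 219, 239, 271] → cuts [32, 41, 68, 96, 134, 167, 189, 223, 243, 275]
  AzqIII (GCAGTGGA, off=6): starts [2, 19, 46, 155, 194, 207] → cuts [8, 25, 52, 161, 200, 213]

All cut coordinates (distinct, sorted): [8, 25, 32, 41, 52, 61, 68, 78, 80, 96, 113, 115, 129, 134, 150, 161, 167, 189, 200, 213, 223, 243, 259, 275, 285]

Fragments:
  [0,8): 8 bp
  [8,25): 17 bp
  [25,32): 7 bp
  [32,41): 9 bp
  [41,52): 11 bp
  [52,61): 9 bp
  [61,68): 7 bp
  [68,78): 10 bp
  [78,80): 2 bp
  [80,96): 16 bp
  [96,113): 17 bp
  [113,115): 2 bp
  [115,129): 14 bp
  [129,134): 5 bp
  [134,150): 16 bp
  [150,161): 11 bp
  [161,167): 6 bp
  [167,189): 22 bp
  [189,200): 11 bp
  [200,213): 13 bp
  [213,223): 10 bp
  [223,243): 20 bp
  [243,259): 16 bp
  [259,275): 16 bp
  [275,285): 10 bp
  [285,289): 4 bp

[2,2,4,5,6,7,7,8,9,9,10,10,10,11,11,11,13,14,16,16,16,16,17,17,20,22]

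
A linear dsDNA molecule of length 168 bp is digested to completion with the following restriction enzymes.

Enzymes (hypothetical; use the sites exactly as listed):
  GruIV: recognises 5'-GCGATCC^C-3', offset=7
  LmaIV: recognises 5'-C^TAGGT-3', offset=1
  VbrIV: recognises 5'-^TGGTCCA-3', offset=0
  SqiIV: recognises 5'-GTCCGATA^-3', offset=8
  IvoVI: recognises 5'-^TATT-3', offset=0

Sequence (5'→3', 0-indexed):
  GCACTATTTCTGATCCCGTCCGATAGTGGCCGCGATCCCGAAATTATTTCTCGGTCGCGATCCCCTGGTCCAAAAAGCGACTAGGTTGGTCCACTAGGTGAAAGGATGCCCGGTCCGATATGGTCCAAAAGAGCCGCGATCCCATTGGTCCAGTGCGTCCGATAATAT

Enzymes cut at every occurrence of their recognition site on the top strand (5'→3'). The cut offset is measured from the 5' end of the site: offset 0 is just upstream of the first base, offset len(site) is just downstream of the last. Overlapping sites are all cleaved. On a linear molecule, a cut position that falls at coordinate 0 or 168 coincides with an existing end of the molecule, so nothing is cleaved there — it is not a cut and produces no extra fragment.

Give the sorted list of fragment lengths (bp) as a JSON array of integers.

[2,3,4,4,5,6,8,13,16,19,19,21,22,26]

Per-enzyme occurrences:
  GruIV (GCGATCCC, off=7): starts [31, 56, 135] → cuts [38, 63, 142]
  LmaIV (CTAGGT, off=1): starts [80, 93] → cuts [81, 94]
  VbrIV (TGGTCCA, off=0): starts [65, 86, 120, 145] → cuts [65, 86, 120, 145]
  SqiIV (GTCCGATA, off=8): starts [17, 112, 156] → cuts [25, 120, 164]
  IvoVI (TATT, off=0): starts [4, 44] → cuts [4, 44]

Pooled cuts: [4, 25, 38, 44, 63, 65, 81, 86, 94, 120, 142, 145, 164]

Fragments:
  [0,4): 4 bp
  [4,25): 21 bp
  [25,38): 13 bp
  [38,44): 6 bp
  [44,63): 19 bp
  [63,65): 2 bp
  [65,81): 16 bp
  [81,86): 5 bp
  [86,94): 8 bp
  [94,120): 26 bp
  [120,142): 22 bp
  [142,145): 3 bp
  [145,164): 19 bp
  [164,168): 4 bp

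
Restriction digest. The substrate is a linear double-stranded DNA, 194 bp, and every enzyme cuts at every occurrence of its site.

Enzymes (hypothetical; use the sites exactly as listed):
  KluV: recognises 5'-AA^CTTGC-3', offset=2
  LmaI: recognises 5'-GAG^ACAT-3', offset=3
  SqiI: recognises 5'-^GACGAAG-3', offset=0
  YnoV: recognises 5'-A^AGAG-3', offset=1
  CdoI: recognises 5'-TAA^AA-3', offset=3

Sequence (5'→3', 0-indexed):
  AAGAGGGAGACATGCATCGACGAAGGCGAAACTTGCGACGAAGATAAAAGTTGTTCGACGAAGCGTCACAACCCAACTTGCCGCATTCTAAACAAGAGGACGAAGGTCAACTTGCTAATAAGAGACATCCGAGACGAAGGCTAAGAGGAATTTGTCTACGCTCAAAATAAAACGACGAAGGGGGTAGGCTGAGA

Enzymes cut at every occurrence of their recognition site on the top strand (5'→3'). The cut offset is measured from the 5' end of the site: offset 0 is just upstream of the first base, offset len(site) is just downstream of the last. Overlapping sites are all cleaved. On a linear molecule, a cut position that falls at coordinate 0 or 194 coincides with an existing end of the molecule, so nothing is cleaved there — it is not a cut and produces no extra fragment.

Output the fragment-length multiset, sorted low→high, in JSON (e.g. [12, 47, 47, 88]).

Scan for sites:
  KluV AACTTGC/2: at [29, 74, 108] ⇒ [31, 76, 110]
  LmaI GAGACAT/3: at [6, 121] ⇒ [9, 124]
  SqiI GACGAAG/0: at [18, 36, 56, 98, 132, 173] ⇒ [18, 36, 56, 98, 132, 173]
  YnoV AAGAG/1: at [0, 93, 119, 142] ⇒ [1, 94, 120, 143]
  CdoI TAAAA/3: at [44, 167] ⇒ [47, 170]

All cut coordinates (distinct, sorted): [1, 9, 18, 31, 36, 47, 56, 76, 94, 98, 110, 120, 124, 132, 143, 170, 173]

Fragment lengths:
  [0,1): 1 bp
  [1,9): 8 bp
  [9,18): 9 bp
  [18,31): 13 bp
  [31,36): 5 bp
  [36,47): 11 bp
  [47,56): 9 bp
  [56,76): 20 bp
  [76,94): 18 bp
  [94,98): 4 bp
  [98,110): 12 bp
  [110,120): 10 bp
  [120,124): 4 bp
  [124,132): 8 bp
  [132,143): 11 bp
  [143,170): 27 bp
  [170,173): 3 bp
  [173,194): 21 bp

[1,3,4,4,5,8,8,9,9,10,11,11,12,13,18,20,21,27]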